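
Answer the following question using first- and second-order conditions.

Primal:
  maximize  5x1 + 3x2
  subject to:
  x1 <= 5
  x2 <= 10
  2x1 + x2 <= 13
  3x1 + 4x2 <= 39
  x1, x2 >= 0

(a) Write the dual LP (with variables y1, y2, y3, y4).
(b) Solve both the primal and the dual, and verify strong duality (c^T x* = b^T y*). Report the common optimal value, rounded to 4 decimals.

The standard primal-dual pair for 'max c^T x s.t. A x <= b, x >= 0' is:
  Dual:  min b^T y  s.t.  A^T y >= c,  y >= 0.

So the dual LP is:
  minimize  5y1 + 10y2 + 13y3 + 39y4
  subject to:
    y1 + 2y3 + 3y4 >= 5
    y2 + y3 + 4y4 >= 3
    y1, y2, y3, y4 >= 0

Solving the primal: x* = (2.6, 7.8).
  primal value c^T x* = 36.4.
Solving the dual: y* = (0, 0, 2.2, 0.2).
  dual value b^T y* = 36.4.
Strong duality: c^T x* = b^T y*. Confirmed.

36.4


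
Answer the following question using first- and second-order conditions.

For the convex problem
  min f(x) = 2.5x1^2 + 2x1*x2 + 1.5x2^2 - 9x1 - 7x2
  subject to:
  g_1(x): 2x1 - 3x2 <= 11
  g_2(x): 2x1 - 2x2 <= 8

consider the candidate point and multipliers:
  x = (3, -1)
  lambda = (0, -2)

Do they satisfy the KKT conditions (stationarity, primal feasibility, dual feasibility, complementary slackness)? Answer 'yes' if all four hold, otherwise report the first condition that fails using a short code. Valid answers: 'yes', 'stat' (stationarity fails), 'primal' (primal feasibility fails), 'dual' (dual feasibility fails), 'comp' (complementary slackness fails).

Gradient of f: grad f(x) = Q x + c = (4, -4)
Constraint values g_i(x) = a_i^T x - b_i:
  g_1((3, -1)) = -2
  g_2((3, -1)) = 0
Stationarity residual: grad f(x) + sum_i lambda_i a_i = (0, 0)
  -> stationarity OK
Primal feasibility (all g_i <= 0): OK
Dual feasibility (all lambda_i >= 0): FAILS
Complementary slackness (lambda_i * g_i(x) = 0 for all i): OK

Verdict: the first failing condition is dual_feasibility -> dual.

dual


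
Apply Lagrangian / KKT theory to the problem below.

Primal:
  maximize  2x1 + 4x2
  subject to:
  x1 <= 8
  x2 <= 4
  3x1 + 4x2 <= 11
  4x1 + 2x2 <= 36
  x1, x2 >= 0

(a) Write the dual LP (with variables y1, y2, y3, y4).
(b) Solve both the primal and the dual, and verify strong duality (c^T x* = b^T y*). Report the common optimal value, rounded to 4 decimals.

The standard primal-dual pair for 'max c^T x s.t. A x <= b, x >= 0' is:
  Dual:  min b^T y  s.t.  A^T y >= c,  y >= 0.

So the dual LP is:
  minimize  8y1 + 4y2 + 11y3 + 36y4
  subject to:
    y1 + 3y3 + 4y4 >= 2
    y2 + 4y3 + 2y4 >= 4
    y1, y2, y3, y4 >= 0

Solving the primal: x* = (0, 2.75).
  primal value c^T x* = 11.
Solving the dual: y* = (0, 0, 1, 0).
  dual value b^T y* = 11.
Strong duality: c^T x* = b^T y*. Confirmed.

11


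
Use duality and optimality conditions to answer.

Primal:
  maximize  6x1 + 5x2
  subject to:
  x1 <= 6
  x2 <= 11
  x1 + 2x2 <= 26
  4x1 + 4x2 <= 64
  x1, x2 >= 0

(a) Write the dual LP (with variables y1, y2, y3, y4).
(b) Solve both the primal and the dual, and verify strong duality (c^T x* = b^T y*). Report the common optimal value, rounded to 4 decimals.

The standard primal-dual pair for 'max c^T x s.t. A x <= b, x >= 0' is:
  Dual:  min b^T y  s.t.  A^T y >= c,  y >= 0.

So the dual LP is:
  minimize  6y1 + 11y2 + 26y3 + 64y4
  subject to:
    y1 + y3 + 4y4 >= 6
    y2 + 2y3 + 4y4 >= 5
    y1, y2, y3, y4 >= 0

Solving the primal: x* = (6, 10).
  primal value c^T x* = 86.
Solving the dual: y* = (1, 0, 0, 1.25).
  dual value b^T y* = 86.
Strong duality: c^T x* = b^T y*. Confirmed.

86


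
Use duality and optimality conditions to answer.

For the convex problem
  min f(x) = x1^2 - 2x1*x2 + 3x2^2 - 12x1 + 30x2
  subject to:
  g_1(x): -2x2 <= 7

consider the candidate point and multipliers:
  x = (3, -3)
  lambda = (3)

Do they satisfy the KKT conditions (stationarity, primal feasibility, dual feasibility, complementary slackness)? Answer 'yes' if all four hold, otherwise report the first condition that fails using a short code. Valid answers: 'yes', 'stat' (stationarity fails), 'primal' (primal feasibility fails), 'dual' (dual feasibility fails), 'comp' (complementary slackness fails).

Gradient of f: grad f(x) = Q x + c = (0, 6)
Constraint values g_i(x) = a_i^T x - b_i:
  g_1((3, -3)) = -1
Stationarity residual: grad f(x) + sum_i lambda_i a_i = (0, 0)
  -> stationarity OK
Primal feasibility (all g_i <= 0): OK
Dual feasibility (all lambda_i >= 0): OK
Complementary slackness (lambda_i * g_i(x) = 0 for all i): FAILS

Verdict: the first failing condition is complementary_slackness -> comp.

comp


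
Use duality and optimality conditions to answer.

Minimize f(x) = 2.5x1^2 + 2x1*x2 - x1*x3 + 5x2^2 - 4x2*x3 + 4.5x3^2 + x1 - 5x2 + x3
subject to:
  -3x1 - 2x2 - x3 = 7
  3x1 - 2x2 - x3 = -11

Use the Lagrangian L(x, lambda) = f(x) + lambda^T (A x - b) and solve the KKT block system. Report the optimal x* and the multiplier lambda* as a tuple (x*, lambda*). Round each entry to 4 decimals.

Form the Lagrangian:
  L(x, lambda) = (1/2) x^T Q x + c^T x + lambda^T (A x - b)
Stationarity (grad_x L = 0): Q x + c + A^T lambda = 0.
Primal feasibility: A x = b.

This gives the KKT block system:
  [ Q   A^T ] [ x     ]   [-c ]
  [ A    0  ] [ lambda ] = [ b ]

Solving the linear system:
  x*      = (-3, 1.0161, -0.0323)
  lambda* = (-2.1667, 1.8118)
  f(x*)   = 13.4919

x* = (-3, 1.0161, -0.0323), lambda* = (-2.1667, 1.8118)


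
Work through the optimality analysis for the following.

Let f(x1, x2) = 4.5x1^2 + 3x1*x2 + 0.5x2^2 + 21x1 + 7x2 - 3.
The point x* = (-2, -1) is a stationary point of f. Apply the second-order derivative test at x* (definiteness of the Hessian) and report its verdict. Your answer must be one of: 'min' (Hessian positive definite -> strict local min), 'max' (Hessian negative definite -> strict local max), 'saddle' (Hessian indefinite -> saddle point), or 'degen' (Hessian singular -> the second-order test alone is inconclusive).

Compute the Hessian H = grad^2 f:
  H = [[9, 3], [3, 1]]
Verify stationarity: grad f(x*) = H x* + g = (0, 0).
Eigenvalues of H: 0, 10.
H has a zero eigenvalue (singular; positive semidefinite but not definite), so H is neither positive definite, negative definite, nor indefinite. The second-order test alone is inconclusive -> degen.
(Indeed, f is constant along the null direction of H through x*, so x* is not a strict local extremum.)

degen


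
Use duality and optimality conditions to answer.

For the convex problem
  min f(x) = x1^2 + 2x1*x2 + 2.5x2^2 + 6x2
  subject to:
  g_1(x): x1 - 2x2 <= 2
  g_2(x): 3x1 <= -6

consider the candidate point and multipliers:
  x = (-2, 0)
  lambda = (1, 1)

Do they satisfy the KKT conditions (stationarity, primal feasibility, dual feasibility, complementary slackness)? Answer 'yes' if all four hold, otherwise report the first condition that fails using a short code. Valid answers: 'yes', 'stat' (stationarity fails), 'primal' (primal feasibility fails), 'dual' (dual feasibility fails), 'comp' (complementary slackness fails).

Gradient of f: grad f(x) = Q x + c = (-4, 2)
Constraint values g_i(x) = a_i^T x - b_i:
  g_1((-2, 0)) = -4
  g_2((-2, 0)) = 0
Stationarity residual: grad f(x) + sum_i lambda_i a_i = (0, 0)
  -> stationarity OK
Primal feasibility (all g_i <= 0): OK
Dual feasibility (all lambda_i >= 0): OK
Complementary slackness (lambda_i * g_i(x) = 0 for all i): FAILS

Verdict: the first failing condition is complementary_slackness -> comp.

comp


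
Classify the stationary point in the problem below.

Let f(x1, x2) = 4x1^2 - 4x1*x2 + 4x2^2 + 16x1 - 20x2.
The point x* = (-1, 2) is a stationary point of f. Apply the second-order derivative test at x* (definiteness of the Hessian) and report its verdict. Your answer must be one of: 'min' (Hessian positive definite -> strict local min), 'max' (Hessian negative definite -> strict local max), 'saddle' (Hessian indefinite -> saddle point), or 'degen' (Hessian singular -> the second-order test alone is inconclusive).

Compute the Hessian H = grad^2 f:
  H = [[8, -4], [-4, 8]]
Verify stationarity: grad f(x*) = H x* + g = (0, 0).
Eigenvalues of H: 4, 12.
Both eigenvalues > 0, so H is positive definite -> x* is a strict local min.

min


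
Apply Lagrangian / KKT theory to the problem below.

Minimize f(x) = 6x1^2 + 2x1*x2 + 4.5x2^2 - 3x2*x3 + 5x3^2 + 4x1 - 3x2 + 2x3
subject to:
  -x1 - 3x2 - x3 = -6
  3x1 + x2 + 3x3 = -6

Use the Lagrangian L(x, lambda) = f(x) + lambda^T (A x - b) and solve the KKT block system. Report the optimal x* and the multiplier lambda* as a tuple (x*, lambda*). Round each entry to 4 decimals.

Form the Lagrangian:
  L(x, lambda) = (1/2) x^T Q x + c^T x + lambda^T (A x - b)
Stationarity (grad_x L = 0): Q x + c + A^T lambda = 0.
Primal feasibility: A x = b.

This gives the KKT block system:
  [ Q   A^T ] [ x     ]   [-c ]
  [ A    0  ] [ lambda ] = [ b ]

Solving the linear system:
  x*      = (-2.1364, 3, -0.8636)
  lambda* = (10.3239, 8.6534)
  f(x*)   = 47.2955

x* = (-2.1364, 3, -0.8636), lambda* = (10.3239, 8.6534)


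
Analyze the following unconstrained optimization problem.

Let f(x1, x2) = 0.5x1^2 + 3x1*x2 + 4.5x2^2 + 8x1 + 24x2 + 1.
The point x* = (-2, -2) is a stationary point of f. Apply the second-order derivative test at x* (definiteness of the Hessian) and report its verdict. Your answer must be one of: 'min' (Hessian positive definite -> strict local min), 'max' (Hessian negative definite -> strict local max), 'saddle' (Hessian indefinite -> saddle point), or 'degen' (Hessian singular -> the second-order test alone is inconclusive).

Compute the Hessian H = grad^2 f:
  H = [[1, 3], [3, 9]]
Verify stationarity: grad f(x*) = H x* + g = (0, 0).
Eigenvalues of H: 0, 10.
H has a zero eigenvalue (singular; positive semidefinite but not definite), so H is neither positive definite, negative definite, nor indefinite. The second-order test alone is inconclusive -> degen.
(Indeed, f is constant along the null direction of H through x*, so x* is not a strict local extremum.)

degen


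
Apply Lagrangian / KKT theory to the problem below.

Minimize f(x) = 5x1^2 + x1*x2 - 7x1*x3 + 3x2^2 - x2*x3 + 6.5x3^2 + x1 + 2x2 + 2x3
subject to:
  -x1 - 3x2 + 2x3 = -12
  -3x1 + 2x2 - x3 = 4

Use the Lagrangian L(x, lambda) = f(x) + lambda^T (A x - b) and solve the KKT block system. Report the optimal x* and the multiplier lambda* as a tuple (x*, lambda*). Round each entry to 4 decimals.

Form the Lagrangian:
  L(x, lambda) = (1/2) x^T Q x + c^T x + lambda^T (A x - b)
Stationarity (grad_x L = 0): Q x + c + A^T lambda = 0.
Primal feasibility: A x = b.

This gives the KKT block system:
  [ Q   A^T ] [ x     ]   [-c ]
  [ A    0  ] [ lambda ] = [ b ]

Solving the linear system:
  x*      = (1.0354, 3.2476, -0.6109)
  lambda* = (9.741, 3.0455)
  f(x*)   = 55.5095

x* = (1.0354, 3.2476, -0.6109), lambda* = (9.741, 3.0455)


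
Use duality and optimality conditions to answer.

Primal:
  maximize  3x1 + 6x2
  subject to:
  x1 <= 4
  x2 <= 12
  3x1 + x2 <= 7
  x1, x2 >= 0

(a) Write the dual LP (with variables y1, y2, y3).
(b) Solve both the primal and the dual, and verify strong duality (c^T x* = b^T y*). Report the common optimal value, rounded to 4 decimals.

The standard primal-dual pair for 'max c^T x s.t. A x <= b, x >= 0' is:
  Dual:  min b^T y  s.t.  A^T y >= c,  y >= 0.

So the dual LP is:
  minimize  4y1 + 12y2 + 7y3
  subject to:
    y1 + 3y3 >= 3
    y2 + y3 >= 6
    y1, y2, y3 >= 0

Solving the primal: x* = (0, 7).
  primal value c^T x* = 42.
Solving the dual: y* = (0, 0, 6).
  dual value b^T y* = 42.
Strong duality: c^T x* = b^T y*. Confirmed.

42


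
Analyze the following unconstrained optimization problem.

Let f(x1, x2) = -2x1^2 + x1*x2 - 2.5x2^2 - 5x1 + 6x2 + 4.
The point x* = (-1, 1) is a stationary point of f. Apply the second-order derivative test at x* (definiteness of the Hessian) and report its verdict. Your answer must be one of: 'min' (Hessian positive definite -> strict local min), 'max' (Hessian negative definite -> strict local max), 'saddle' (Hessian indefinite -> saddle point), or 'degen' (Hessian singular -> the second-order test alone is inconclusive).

Compute the Hessian H = grad^2 f:
  H = [[-4, 1], [1, -5]]
Verify stationarity: grad f(x*) = H x* + g = (0, 0).
Eigenvalues of H: -5.618, -3.382.
Both eigenvalues < 0, so H is negative definite -> x* is a strict local max.

max


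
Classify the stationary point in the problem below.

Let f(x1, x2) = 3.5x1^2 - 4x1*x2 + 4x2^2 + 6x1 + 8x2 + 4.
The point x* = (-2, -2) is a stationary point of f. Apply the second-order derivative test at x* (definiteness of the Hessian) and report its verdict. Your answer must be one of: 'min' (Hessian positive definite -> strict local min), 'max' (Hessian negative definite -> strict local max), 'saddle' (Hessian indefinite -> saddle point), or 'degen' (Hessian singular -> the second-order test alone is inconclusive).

Compute the Hessian H = grad^2 f:
  H = [[7, -4], [-4, 8]]
Verify stationarity: grad f(x*) = H x* + g = (0, 0).
Eigenvalues of H: 3.4689, 11.5311.
Both eigenvalues > 0, so H is positive definite -> x* is a strict local min.

min


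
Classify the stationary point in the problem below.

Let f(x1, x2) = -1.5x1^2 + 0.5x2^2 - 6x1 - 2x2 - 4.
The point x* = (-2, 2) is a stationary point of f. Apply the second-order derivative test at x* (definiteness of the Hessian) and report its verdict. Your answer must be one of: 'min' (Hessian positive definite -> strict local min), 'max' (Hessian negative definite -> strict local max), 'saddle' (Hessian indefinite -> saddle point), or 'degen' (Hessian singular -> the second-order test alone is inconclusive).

Compute the Hessian H = grad^2 f:
  H = [[-3, 0], [0, 1]]
Verify stationarity: grad f(x*) = H x* + g = (0, 0).
Eigenvalues of H: -3, 1.
Eigenvalues have mixed signs, so H is indefinite -> x* is a saddle point.

saddle


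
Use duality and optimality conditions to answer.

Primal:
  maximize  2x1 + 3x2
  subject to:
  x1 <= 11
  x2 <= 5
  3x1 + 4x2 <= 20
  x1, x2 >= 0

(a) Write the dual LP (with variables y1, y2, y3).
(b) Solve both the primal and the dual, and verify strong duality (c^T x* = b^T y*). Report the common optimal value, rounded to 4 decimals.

The standard primal-dual pair for 'max c^T x s.t. A x <= b, x >= 0' is:
  Dual:  min b^T y  s.t.  A^T y >= c,  y >= 0.

So the dual LP is:
  minimize  11y1 + 5y2 + 20y3
  subject to:
    y1 + 3y3 >= 2
    y2 + 4y3 >= 3
    y1, y2, y3 >= 0

Solving the primal: x* = (0, 5).
  primal value c^T x* = 15.
Solving the dual: y* = (0, 0.3333, 0.6667).
  dual value b^T y* = 15.
Strong duality: c^T x* = b^T y*. Confirmed.

15


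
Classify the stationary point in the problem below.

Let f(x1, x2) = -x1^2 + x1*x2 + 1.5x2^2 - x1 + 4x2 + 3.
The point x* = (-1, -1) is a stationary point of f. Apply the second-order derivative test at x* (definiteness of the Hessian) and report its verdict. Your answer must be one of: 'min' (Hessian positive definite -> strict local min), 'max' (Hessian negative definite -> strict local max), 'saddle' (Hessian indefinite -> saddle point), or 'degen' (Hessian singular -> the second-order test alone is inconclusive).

Compute the Hessian H = grad^2 f:
  H = [[-2, 1], [1, 3]]
Verify stationarity: grad f(x*) = H x* + g = (0, 0).
Eigenvalues of H: -2.1926, 3.1926.
Eigenvalues have mixed signs, so H is indefinite -> x* is a saddle point.

saddle


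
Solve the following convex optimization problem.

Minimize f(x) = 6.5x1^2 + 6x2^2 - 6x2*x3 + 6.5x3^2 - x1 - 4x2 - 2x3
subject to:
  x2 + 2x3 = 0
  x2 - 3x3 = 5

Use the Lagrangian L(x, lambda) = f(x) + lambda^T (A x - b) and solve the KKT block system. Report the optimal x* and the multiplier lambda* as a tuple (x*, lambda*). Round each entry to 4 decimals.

Form the Lagrangian:
  L(x, lambda) = (1/2) x^T Q x + c^T x + lambda^T (A x - b)
Stationarity (grad_x L = 0): Q x + c + A^T lambda = 0.
Primal feasibility: A x = b.

This gives the KKT block system:
  [ Q   A^T ] [ x     ]   [-c ]
  [ A    0  ] [ lambda ] = [ b ]

Solving the linear system:
  x*      = (0.0769, 2, -1)
  lambda* = (-10.2, -15.8)
  f(x*)   = 36.4615

x* = (0.0769, 2, -1), lambda* = (-10.2, -15.8)


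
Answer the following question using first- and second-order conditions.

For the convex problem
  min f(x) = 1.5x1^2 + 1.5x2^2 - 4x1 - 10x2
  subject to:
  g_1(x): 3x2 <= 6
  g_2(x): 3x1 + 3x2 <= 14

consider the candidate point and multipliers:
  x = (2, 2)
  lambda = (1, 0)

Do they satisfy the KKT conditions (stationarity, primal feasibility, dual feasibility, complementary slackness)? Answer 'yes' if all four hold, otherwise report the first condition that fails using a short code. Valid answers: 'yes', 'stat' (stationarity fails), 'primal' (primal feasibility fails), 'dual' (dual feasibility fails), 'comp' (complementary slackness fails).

Gradient of f: grad f(x) = Q x + c = (2, -4)
Constraint values g_i(x) = a_i^T x - b_i:
  g_1((2, 2)) = 0
  g_2((2, 2)) = -2
Stationarity residual: grad f(x) + sum_i lambda_i a_i = (2, -1)
  -> stationarity FAILS
Primal feasibility (all g_i <= 0): OK
Dual feasibility (all lambda_i >= 0): OK
Complementary slackness (lambda_i * g_i(x) = 0 for all i): OK

Verdict: the first failing condition is stationarity -> stat.

stat


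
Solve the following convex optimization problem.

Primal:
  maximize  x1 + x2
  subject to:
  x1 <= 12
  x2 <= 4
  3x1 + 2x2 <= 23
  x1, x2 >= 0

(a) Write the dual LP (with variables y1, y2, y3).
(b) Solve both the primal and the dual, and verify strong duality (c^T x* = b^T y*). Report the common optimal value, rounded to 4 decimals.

The standard primal-dual pair for 'max c^T x s.t. A x <= b, x >= 0' is:
  Dual:  min b^T y  s.t.  A^T y >= c,  y >= 0.

So the dual LP is:
  minimize  12y1 + 4y2 + 23y3
  subject to:
    y1 + 3y3 >= 1
    y2 + 2y3 >= 1
    y1, y2, y3 >= 0

Solving the primal: x* = (5, 4).
  primal value c^T x* = 9.
Solving the dual: y* = (0, 0.3333, 0.3333).
  dual value b^T y* = 9.
Strong duality: c^T x* = b^T y*. Confirmed.

9


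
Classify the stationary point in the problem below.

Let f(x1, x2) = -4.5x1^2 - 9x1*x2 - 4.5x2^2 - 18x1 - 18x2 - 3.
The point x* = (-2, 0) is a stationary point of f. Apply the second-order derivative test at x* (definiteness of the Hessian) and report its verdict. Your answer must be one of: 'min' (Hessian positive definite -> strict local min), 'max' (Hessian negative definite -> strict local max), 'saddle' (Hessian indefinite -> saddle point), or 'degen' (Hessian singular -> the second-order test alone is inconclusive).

Compute the Hessian H = grad^2 f:
  H = [[-9, -9], [-9, -9]]
Verify stationarity: grad f(x*) = H x* + g = (0, 0).
Eigenvalues of H: -18, 0.
H has a zero eigenvalue (singular; negative semidefinite but not definite), so H is neither positive definite, negative definite, nor indefinite. The second-order test alone is inconclusive -> degen.
(Indeed, f is constant along the null direction of H through x*, so x* is not a strict local extremum.)

degen


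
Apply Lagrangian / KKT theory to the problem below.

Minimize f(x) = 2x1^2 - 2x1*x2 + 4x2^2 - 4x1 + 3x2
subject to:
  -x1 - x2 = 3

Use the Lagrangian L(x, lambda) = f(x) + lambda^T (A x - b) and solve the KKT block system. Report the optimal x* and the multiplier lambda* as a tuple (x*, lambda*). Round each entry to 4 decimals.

Form the Lagrangian:
  L(x, lambda) = (1/2) x^T Q x + c^T x + lambda^T (A x - b)
Stationarity (grad_x L = 0): Q x + c + A^T lambda = 0.
Primal feasibility: A x = b.

This gives the KKT block system:
  [ Q   A^T ] [ x     ]   [-c ]
  [ A    0  ] [ lambda ] = [ b ]

Solving the linear system:
  x*      = (-1.4375, -1.5625)
  lambda* = (-6.625)
  f(x*)   = 10.4688

x* = (-1.4375, -1.5625), lambda* = (-6.625)


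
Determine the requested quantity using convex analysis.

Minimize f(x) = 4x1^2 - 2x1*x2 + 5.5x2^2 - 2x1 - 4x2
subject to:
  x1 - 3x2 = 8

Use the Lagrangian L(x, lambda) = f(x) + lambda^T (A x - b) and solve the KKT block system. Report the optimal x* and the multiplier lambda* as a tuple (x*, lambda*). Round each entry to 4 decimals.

Form the Lagrangian:
  L(x, lambda) = (1/2) x^T Q x + c^T x + lambda^T (A x - b)
Stationarity (grad_x L = 0): Q x + c + A^T lambda = 0.
Primal feasibility: A x = b.

This gives the KKT block system:
  [ Q   A^T ] [ x     ]   [-c ]
  [ A    0  ] [ lambda ] = [ b ]

Solving the linear system:
  x*      = (0.9859, -2.338)
  lambda* = (-10.5634)
  f(x*)   = 45.9437

x* = (0.9859, -2.338), lambda* = (-10.5634)


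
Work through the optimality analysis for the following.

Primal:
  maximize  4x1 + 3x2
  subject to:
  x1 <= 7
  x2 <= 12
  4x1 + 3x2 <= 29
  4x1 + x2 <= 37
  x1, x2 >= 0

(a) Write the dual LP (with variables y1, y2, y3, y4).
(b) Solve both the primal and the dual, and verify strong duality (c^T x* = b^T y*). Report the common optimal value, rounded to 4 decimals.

The standard primal-dual pair for 'max c^T x s.t. A x <= b, x >= 0' is:
  Dual:  min b^T y  s.t.  A^T y >= c,  y >= 0.

So the dual LP is:
  minimize  7y1 + 12y2 + 29y3 + 37y4
  subject to:
    y1 + 4y3 + 4y4 >= 4
    y2 + 3y3 + y4 >= 3
    y1, y2, y3, y4 >= 0

Solving the primal: x* = (7, 0.3333).
  primal value c^T x* = 29.
Solving the dual: y* = (0, 0, 1, 0).
  dual value b^T y* = 29.
Strong duality: c^T x* = b^T y*. Confirmed.

29


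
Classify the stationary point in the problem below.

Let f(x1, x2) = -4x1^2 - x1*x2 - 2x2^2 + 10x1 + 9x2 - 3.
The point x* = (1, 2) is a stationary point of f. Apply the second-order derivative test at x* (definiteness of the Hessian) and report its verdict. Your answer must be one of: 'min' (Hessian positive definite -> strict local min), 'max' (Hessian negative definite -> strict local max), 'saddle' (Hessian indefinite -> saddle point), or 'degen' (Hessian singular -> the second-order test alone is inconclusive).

Compute the Hessian H = grad^2 f:
  H = [[-8, -1], [-1, -4]]
Verify stationarity: grad f(x*) = H x* + g = (0, 0).
Eigenvalues of H: -8.2361, -3.7639.
Both eigenvalues < 0, so H is negative definite -> x* is a strict local max.

max


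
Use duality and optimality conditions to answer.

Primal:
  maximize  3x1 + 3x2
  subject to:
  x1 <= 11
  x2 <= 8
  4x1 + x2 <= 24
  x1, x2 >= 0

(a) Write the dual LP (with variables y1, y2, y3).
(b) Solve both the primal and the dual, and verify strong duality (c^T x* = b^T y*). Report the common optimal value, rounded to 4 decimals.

The standard primal-dual pair for 'max c^T x s.t. A x <= b, x >= 0' is:
  Dual:  min b^T y  s.t.  A^T y >= c,  y >= 0.

So the dual LP is:
  minimize  11y1 + 8y2 + 24y3
  subject to:
    y1 + 4y3 >= 3
    y2 + y3 >= 3
    y1, y2, y3 >= 0

Solving the primal: x* = (4, 8).
  primal value c^T x* = 36.
Solving the dual: y* = (0, 2.25, 0.75).
  dual value b^T y* = 36.
Strong duality: c^T x* = b^T y*. Confirmed.

36


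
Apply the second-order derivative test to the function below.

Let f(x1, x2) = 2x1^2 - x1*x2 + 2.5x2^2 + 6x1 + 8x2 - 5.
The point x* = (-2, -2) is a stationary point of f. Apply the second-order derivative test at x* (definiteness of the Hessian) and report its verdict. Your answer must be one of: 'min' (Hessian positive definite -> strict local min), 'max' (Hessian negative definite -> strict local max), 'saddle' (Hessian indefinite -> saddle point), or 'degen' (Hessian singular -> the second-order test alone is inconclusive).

Compute the Hessian H = grad^2 f:
  H = [[4, -1], [-1, 5]]
Verify stationarity: grad f(x*) = H x* + g = (0, 0).
Eigenvalues of H: 3.382, 5.618.
Both eigenvalues > 0, so H is positive definite -> x* is a strict local min.

min


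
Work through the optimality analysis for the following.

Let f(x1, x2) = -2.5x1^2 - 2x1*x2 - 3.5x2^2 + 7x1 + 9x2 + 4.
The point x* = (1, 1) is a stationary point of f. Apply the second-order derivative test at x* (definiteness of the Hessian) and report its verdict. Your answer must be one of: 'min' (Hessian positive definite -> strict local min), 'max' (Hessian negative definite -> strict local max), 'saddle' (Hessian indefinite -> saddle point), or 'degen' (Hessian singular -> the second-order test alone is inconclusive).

Compute the Hessian H = grad^2 f:
  H = [[-5, -2], [-2, -7]]
Verify stationarity: grad f(x*) = H x* + g = (0, 0).
Eigenvalues of H: -8.2361, -3.7639.
Both eigenvalues < 0, so H is negative definite -> x* is a strict local max.

max


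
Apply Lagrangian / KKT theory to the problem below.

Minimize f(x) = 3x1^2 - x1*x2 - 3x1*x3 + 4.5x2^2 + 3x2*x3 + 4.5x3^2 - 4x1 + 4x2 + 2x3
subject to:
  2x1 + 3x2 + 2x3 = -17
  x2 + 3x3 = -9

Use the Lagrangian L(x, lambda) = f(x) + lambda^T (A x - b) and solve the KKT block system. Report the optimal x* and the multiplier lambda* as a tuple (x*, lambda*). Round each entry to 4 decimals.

Form the Lagrangian:
  L(x, lambda) = (1/2) x^T Q x + c^T x + lambda^T (A x - b)
Stationarity (grad_x L = 0): Q x + c + A^T lambda = 0.
Primal feasibility: A x = b.

This gives the KKT block system:
  [ Q   A^T ] [ x     ]   [-c ]
  [ A    0  ] [ lambda ] = [ b ]

Solving the linear system:
  x*      = (-2.9021, -2.2268, -2.2577)
  lambda* = (6.2062, 1.2938)
  f(x*)   = 57.6675

x* = (-2.9021, -2.2268, -2.2577), lambda* = (6.2062, 1.2938)


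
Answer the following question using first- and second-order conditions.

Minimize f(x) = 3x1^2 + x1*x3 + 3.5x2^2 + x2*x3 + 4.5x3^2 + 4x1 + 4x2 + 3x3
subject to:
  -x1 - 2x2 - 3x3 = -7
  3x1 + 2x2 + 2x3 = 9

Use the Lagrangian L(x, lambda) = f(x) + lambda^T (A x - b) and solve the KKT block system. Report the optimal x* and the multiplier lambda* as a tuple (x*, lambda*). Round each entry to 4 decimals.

Form the Lagrangian:
  L(x, lambda) = (1/2) x^T Q x + c^T x + lambda^T (A x - b)
Stationarity (grad_x L = 0): Q x + c + A^T lambda = 0.
Primal feasibility: A x = b.

This gives the KKT block system:
  [ Q   A^T ] [ x     ]   [-c ]
  [ A    0  ] [ lambda ] = [ b ]

Solving the linear system:
  x*      = (1.5393, 1.1125, 1.0786)
  lambda* = (2.4926, -3.9406)
  f(x*)   = 33.3779

x* = (1.5393, 1.1125, 1.0786), lambda* = (2.4926, -3.9406)


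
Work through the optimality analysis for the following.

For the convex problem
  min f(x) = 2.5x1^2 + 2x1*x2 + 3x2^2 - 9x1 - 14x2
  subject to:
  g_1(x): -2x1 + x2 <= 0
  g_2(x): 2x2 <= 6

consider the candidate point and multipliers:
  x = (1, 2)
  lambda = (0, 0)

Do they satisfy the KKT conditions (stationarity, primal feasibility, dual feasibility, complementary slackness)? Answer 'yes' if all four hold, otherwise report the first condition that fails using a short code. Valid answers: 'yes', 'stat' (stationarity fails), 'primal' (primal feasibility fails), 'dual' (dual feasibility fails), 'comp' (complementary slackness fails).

Gradient of f: grad f(x) = Q x + c = (0, 0)
Constraint values g_i(x) = a_i^T x - b_i:
  g_1((1, 2)) = 0
  g_2((1, 2)) = -2
Stationarity residual: grad f(x) + sum_i lambda_i a_i = (0, 0)
  -> stationarity OK
Primal feasibility (all g_i <= 0): OK
Dual feasibility (all lambda_i >= 0): OK
Complementary slackness (lambda_i * g_i(x) = 0 for all i): OK

Verdict: yes, KKT holds.

yes


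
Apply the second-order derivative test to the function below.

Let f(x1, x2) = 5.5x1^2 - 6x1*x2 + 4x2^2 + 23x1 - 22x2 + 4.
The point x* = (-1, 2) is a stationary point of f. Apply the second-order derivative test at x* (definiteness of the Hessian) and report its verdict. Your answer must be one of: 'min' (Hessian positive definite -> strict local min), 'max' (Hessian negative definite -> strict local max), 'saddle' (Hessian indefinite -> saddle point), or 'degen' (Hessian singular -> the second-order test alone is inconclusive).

Compute the Hessian H = grad^2 f:
  H = [[11, -6], [-6, 8]]
Verify stationarity: grad f(x*) = H x* + g = (0, 0).
Eigenvalues of H: 3.3153, 15.6847.
Both eigenvalues > 0, so H is positive definite -> x* is a strict local min.

min


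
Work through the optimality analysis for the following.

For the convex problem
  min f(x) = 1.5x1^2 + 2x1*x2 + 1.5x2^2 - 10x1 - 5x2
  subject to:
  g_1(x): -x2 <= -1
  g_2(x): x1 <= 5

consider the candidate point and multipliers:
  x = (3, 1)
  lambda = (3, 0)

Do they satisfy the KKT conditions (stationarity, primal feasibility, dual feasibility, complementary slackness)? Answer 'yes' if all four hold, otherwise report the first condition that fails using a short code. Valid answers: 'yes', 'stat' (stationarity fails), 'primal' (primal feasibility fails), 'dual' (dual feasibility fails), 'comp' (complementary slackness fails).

Gradient of f: grad f(x) = Q x + c = (1, 4)
Constraint values g_i(x) = a_i^T x - b_i:
  g_1((3, 1)) = 0
  g_2((3, 1)) = -2
Stationarity residual: grad f(x) + sum_i lambda_i a_i = (1, 1)
  -> stationarity FAILS
Primal feasibility (all g_i <= 0): OK
Dual feasibility (all lambda_i >= 0): OK
Complementary slackness (lambda_i * g_i(x) = 0 for all i): OK

Verdict: the first failing condition is stationarity -> stat.

stat


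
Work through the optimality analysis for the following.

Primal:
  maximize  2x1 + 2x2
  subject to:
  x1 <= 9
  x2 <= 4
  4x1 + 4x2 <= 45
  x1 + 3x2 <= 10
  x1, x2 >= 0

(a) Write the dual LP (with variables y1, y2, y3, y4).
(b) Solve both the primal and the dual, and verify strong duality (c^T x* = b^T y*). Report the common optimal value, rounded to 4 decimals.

The standard primal-dual pair for 'max c^T x s.t. A x <= b, x >= 0' is:
  Dual:  min b^T y  s.t.  A^T y >= c,  y >= 0.

So the dual LP is:
  minimize  9y1 + 4y2 + 45y3 + 10y4
  subject to:
    y1 + 4y3 + y4 >= 2
    y2 + 4y3 + 3y4 >= 2
    y1, y2, y3, y4 >= 0

Solving the primal: x* = (9, 0.3333).
  primal value c^T x* = 18.6667.
Solving the dual: y* = (1.3333, 0, 0, 0.6667).
  dual value b^T y* = 18.6667.
Strong duality: c^T x* = b^T y*. Confirmed.

18.6667


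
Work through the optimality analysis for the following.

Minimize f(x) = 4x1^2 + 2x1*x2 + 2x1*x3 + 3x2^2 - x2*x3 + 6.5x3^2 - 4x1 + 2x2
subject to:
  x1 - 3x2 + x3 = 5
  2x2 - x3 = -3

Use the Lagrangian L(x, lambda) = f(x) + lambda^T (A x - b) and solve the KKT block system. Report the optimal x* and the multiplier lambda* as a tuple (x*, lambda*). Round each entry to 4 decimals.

Form the Lagrangian:
  L(x, lambda) = (1/2) x^T Q x + c^T x + lambda^T (A x - b)
Stationarity (grad_x L = 0): Q x + c + A^T lambda = 0.
Primal feasibility: A x = b.

This gives the KKT block system:
  [ Q   A^T ] [ x     ]   [-c ]
  [ A    0  ] [ lambda ] = [ b ]

Solving the linear system:
  x*      = (0.5541, -1.4459, 0.1081)
  lambda* = (2.2432, 6.2027)
  f(x*)   = 1.1419

x* = (0.5541, -1.4459, 0.1081), lambda* = (2.2432, 6.2027)


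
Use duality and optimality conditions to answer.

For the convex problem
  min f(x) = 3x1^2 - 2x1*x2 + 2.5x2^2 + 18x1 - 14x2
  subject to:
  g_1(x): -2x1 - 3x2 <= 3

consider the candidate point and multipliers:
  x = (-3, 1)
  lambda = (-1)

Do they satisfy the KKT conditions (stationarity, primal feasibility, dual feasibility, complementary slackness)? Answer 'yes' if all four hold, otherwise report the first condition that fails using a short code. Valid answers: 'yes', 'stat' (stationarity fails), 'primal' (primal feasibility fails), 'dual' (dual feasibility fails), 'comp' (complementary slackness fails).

Gradient of f: grad f(x) = Q x + c = (-2, -3)
Constraint values g_i(x) = a_i^T x - b_i:
  g_1((-3, 1)) = 0
Stationarity residual: grad f(x) + sum_i lambda_i a_i = (0, 0)
  -> stationarity OK
Primal feasibility (all g_i <= 0): OK
Dual feasibility (all lambda_i >= 0): FAILS
Complementary slackness (lambda_i * g_i(x) = 0 for all i): OK

Verdict: the first failing condition is dual_feasibility -> dual.

dual


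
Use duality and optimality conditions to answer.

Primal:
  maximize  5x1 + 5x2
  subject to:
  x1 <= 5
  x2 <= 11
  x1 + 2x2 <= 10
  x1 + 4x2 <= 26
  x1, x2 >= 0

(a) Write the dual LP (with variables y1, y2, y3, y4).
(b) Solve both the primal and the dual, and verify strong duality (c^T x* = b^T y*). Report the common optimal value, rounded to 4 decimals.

The standard primal-dual pair for 'max c^T x s.t. A x <= b, x >= 0' is:
  Dual:  min b^T y  s.t.  A^T y >= c,  y >= 0.

So the dual LP is:
  minimize  5y1 + 11y2 + 10y3 + 26y4
  subject to:
    y1 + y3 + y4 >= 5
    y2 + 2y3 + 4y4 >= 5
    y1, y2, y3, y4 >= 0

Solving the primal: x* = (5, 2.5).
  primal value c^T x* = 37.5.
Solving the dual: y* = (2.5, 0, 2.5, 0).
  dual value b^T y* = 37.5.
Strong duality: c^T x* = b^T y*. Confirmed.

37.5


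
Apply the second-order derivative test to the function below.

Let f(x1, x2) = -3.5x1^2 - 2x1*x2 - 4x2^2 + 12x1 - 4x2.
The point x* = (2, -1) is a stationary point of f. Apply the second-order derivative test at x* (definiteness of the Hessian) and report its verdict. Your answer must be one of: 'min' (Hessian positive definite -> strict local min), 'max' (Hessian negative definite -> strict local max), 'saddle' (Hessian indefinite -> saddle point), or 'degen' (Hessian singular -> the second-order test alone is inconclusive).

Compute the Hessian H = grad^2 f:
  H = [[-7, -2], [-2, -8]]
Verify stationarity: grad f(x*) = H x* + g = (0, 0).
Eigenvalues of H: -9.5616, -5.4384.
Both eigenvalues < 0, so H is negative definite -> x* is a strict local max.

max


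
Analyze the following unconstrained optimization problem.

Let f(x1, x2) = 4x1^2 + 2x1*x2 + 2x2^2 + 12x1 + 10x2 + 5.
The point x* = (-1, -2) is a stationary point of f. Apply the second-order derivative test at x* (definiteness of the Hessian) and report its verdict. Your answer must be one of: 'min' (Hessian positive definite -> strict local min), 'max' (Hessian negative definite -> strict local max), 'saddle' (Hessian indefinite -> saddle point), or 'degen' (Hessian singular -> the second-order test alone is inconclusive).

Compute the Hessian H = grad^2 f:
  H = [[8, 2], [2, 4]]
Verify stationarity: grad f(x*) = H x* + g = (0, 0).
Eigenvalues of H: 3.1716, 8.8284.
Both eigenvalues > 0, so H is positive definite -> x* is a strict local min.

min


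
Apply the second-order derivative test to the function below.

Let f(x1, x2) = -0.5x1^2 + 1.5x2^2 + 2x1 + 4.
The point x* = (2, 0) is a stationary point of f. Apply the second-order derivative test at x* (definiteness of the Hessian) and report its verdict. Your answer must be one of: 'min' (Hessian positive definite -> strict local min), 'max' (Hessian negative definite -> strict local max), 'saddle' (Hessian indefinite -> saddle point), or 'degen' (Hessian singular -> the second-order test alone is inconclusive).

Compute the Hessian H = grad^2 f:
  H = [[-1, 0], [0, 3]]
Verify stationarity: grad f(x*) = H x* + g = (0, 0).
Eigenvalues of H: -1, 3.
Eigenvalues have mixed signs, so H is indefinite -> x* is a saddle point.

saddle


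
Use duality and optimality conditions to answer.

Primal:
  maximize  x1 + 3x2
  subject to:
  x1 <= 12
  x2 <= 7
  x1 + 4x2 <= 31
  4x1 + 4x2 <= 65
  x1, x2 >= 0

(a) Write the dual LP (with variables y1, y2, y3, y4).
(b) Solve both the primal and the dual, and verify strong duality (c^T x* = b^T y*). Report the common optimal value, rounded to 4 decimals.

The standard primal-dual pair for 'max c^T x s.t. A x <= b, x >= 0' is:
  Dual:  min b^T y  s.t.  A^T y >= c,  y >= 0.

So the dual LP is:
  minimize  12y1 + 7y2 + 31y3 + 65y4
  subject to:
    y1 + y3 + 4y4 >= 1
    y2 + 4y3 + 4y4 >= 3
    y1, y2, y3, y4 >= 0

Solving the primal: x* = (11.3333, 4.9167).
  primal value c^T x* = 26.0833.
Solving the dual: y* = (0, 0, 0.6667, 0.0833).
  dual value b^T y* = 26.0833.
Strong duality: c^T x* = b^T y*. Confirmed.

26.0833


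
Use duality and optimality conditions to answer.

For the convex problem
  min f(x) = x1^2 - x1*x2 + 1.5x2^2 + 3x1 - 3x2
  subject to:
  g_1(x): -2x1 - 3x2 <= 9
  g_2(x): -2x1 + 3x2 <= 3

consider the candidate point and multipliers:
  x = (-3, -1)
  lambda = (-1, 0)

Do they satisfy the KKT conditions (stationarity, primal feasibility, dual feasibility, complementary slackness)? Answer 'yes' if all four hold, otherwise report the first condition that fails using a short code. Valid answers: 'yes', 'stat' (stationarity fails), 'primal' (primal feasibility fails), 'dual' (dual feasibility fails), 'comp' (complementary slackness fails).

Gradient of f: grad f(x) = Q x + c = (-2, -3)
Constraint values g_i(x) = a_i^T x - b_i:
  g_1((-3, -1)) = 0
  g_2((-3, -1)) = 0
Stationarity residual: grad f(x) + sum_i lambda_i a_i = (0, 0)
  -> stationarity OK
Primal feasibility (all g_i <= 0): OK
Dual feasibility (all lambda_i >= 0): FAILS
Complementary slackness (lambda_i * g_i(x) = 0 for all i): OK

Verdict: the first failing condition is dual_feasibility -> dual.

dual


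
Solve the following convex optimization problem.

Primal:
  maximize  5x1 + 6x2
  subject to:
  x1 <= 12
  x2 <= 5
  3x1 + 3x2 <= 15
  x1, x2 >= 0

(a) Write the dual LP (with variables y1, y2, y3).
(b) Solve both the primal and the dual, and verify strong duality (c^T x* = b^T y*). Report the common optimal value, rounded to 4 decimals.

The standard primal-dual pair for 'max c^T x s.t. A x <= b, x >= 0' is:
  Dual:  min b^T y  s.t.  A^T y >= c,  y >= 0.

So the dual LP is:
  minimize  12y1 + 5y2 + 15y3
  subject to:
    y1 + 3y3 >= 5
    y2 + 3y3 >= 6
    y1, y2, y3 >= 0

Solving the primal: x* = (0, 5).
  primal value c^T x* = 30.
Solving the dual: y* = (0, 1, 1.6667).
  dual value b^T y* = 30.
Strong duality: c^T x* = b^T y*. Confirmed.

30


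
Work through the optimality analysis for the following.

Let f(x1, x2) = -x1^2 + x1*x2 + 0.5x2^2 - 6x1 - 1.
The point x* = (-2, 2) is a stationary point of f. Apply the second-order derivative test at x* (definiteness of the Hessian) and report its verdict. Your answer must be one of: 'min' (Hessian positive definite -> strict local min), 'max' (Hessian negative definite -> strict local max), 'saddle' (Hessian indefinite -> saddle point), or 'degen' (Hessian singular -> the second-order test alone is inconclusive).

Compute the Hessian H = grad^2 f:
  H = [[-2, 1], [1, 1]]
Verify stationarity: grad f(x*) = H x* + g = (0, 0).
Eigenvalues of H: -2.3028, 1.3028.
Eigenvalues have mixed signs, so H is indefinite -> x* is a saddle point.

saddle


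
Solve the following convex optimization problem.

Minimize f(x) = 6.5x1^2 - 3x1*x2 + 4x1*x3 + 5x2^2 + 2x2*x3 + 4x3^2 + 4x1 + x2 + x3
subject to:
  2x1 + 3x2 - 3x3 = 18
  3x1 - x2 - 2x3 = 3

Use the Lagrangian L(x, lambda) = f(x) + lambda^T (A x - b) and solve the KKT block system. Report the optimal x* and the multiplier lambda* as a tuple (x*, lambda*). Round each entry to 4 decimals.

Form the Lagrangian:
  L(x, lambda) = (1/2) x^T Q x + c^T x + lambda^T (A x - b)
Stationarity (grad_x L = 0): Q x + c + A^T lambda = 0.
Primal feasibility: A x = b.

This gives the KKT block system:
  [ Q   A^T ] [ x     ]   [-c ]
  [ A    0  ] [ lambda ] = [ b ]

Solving the linear system:
  x*      = (0.6422, 3.3568, -2.2151)
  lambda* = (-7.0956, 6.9243)
  f(x*)   = 55.3291

x* = (0.6422, 3.3568, -2.2151), lambda* = (-7.0956, 6.9243)


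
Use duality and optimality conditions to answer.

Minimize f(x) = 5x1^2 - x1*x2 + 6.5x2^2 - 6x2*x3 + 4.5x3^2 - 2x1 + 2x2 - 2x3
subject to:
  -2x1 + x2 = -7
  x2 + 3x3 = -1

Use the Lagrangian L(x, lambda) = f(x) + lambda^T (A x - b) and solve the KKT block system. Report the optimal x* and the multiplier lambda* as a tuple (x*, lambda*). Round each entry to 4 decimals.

Form the Lagrangian:
  L(x, lambda) = (1/2) x^T Q x + c^T x + lambda^T (A x - b)
Stationarity (grad_x L = 0): Q x + c + A^T lambda = 0.
Primal feasibility: A x = b.

This gives the KKT block system:
  [ Q   A^T ] [ x     ]   [-c ]
  [ A    0  ] [ lambda ] = [ b ]

Solving the linear system:
  x*      = (3.0214, -0.9573, -0.0142)
  lambda* = (14.5855, -1.2051)
  f(x*)   = 46.4822

x* = (3.0214, -0.9573, -0.0142), lambda* = (14.5855, -1.2051)


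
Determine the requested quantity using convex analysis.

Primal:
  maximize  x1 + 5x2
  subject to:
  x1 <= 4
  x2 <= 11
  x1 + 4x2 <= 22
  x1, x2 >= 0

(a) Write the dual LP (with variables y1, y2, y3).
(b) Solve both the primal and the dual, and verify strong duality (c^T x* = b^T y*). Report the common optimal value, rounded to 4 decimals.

The standard primal-dual pair for 'max c^T x s.t. A x <= b, x >= 0' is:
  Dual:  min b^T y  s.t.  A^T y >= c,  y >= 0.

So the dual LP is:
  minimize  4y1 + 11y2 + 22y3
  subject to:
    y1 + y3 >= 1
    y2 + 4y3 >= 5
    y1, y2, y3 >= 0

Solving the primal: x* = (0, 5.5).
  primal value c^T x* = 27.5.
Solving the dual: y* = (0, 0, 1.25).
  dual value b^T y* = 27.5.
Strong duality: c^T x* = b^T y*. Confirmed.

27.5
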